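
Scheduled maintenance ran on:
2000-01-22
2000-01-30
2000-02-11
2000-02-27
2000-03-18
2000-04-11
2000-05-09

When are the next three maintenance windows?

2000-06-10, 2000-07-16, 2000-08-25

The spacing grows by 4 each time: 8, 12, 16, 20, 24, 28 days.
Next gap: 32 days. 2000-05-09 + 32 days = 2000-06-10.
Next gap: 36 days. 2000-06-10 + 36 days = 2000-07-16.
Next gap: 40 days. 2000-07-16 + 40 days = 2000-08-25.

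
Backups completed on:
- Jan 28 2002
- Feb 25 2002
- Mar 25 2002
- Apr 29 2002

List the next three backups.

All Mondays; the gaps (28, 28, 35) vary with month length.
This is the last Monday of each month.
May 2002 ends with Monday May 27 2002.
Last Monday of June 2002: Jun 24 2002.
July 2002 ends with Monday Jul 29 2002.

May 27 2002, Jun 24 2002, Jul 29 2002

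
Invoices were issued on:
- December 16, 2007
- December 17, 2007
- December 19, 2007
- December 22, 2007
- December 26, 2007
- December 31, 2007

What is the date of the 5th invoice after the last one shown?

February 9, 2008

Gaps: 1, 2, 3, 4, 5 days — each gap is 1 larger than the previous one.
Next gap: 6 days. December 31, 2007 + 6 days = January 6, 2008.
Next gap: 7 days. January 6, 2008 + 7 days = January 13, 2008.
Next gap: 8 days. January 13, 2008 + 8 days = January 21, 2008.
Next gap: 9 days. January 21, 2008 + 9 days = January 30, 2008.
Next gap: 10 days. January 30, 2008 + 10 days = February 9, 2008.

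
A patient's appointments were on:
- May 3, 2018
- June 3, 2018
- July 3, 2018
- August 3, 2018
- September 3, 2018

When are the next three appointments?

Gaps: 31, 30, 31, 31 days — not constant. Every event is on the 3rd of the month.
Pattern: the 3rd of each month.
October 2018: October 3, 2018.
Next: November 2018 → November 3, 2018.
December 2018: December 3, 2018.

October 3, 2018; November 3, 2018; December 3, 2018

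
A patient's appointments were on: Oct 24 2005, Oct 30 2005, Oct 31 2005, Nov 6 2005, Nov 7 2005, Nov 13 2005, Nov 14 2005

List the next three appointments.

Nov 20 2005, Nov 21 2005, Nov 27 2005

Gaps: 6, 1, 6, 1, 6, 1 days — not constant, but cyclic with period 2.
The events fall on every Monday and Sunday.
Next Sunday: Nov 20 2005.
Next Monday: Nov 21 2005.
The following Sunday is Nov 27 2005.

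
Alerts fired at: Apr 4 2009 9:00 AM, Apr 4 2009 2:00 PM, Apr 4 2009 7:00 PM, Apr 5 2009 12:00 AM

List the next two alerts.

Gaps: 5, 5, 5 hours — each event is 5 hours after the previous one.
Apr 5 2009 12:00 AM + 5 h = Apr 5 2009 5:00 AM.
Apr 5 2009 5:00 AM + 5 h = Apr 5 2009 10:00 AM.

Apr 5 2009 5:00 AM, Apr 5 2009 10:00 AM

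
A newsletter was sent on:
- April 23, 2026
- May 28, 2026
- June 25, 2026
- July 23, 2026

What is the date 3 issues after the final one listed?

All dates are Thursdays, 35, 28, 28 days apart.
Specifically, the 4th Thursday of each month.
August 2026 — 4th Thursday is August 27, 2026.
4th Thursday of September 2026: September 24, 2026.
October 2026 — 4th Thursday is October 22, 2026.

October 22, 2026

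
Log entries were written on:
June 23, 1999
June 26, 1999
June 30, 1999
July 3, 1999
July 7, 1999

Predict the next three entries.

July 10, 1999; July 14, 1999; July 17, 1999

Every event lands on a Wednesday or Saturday (gaps cycle 3, 4, 3, 4).
So the schedule is: every Wednesday and Saturday.
The following Saturday is July 10, 1999.
The following Wednesday is July 14, 1999.
The following Saturday is July 17, 1999.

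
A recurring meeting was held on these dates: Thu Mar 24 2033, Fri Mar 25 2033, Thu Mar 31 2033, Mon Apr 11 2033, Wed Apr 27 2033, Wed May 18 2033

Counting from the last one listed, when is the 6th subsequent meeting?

Wed Jan 4 2034

Gaps: 1, 6, 11, 16, 21 days — each gap is 5 larger than the previous one.
Next gap: 26 days. Wed May 18 2033 + 26 days = Mon Jun 13 2033.
Next gap: 31 days. Mon Jun 13 2033 + 31 days = Thu Jul 14 2033.
Next gap: 36 days. Thu Jul 14 2033 + 36 days = Fri Aug 19 2033.
Next gap: 41 days. Fri Aug 19 2033 + 41 days = Thu Sep 29 2033.
Next gap: 46 days. Thu Sep 29 2033 + 46 days = Mon Nov 14 2033.
Next gap: 51 days. Mon Nov 14 2033 + 51 days = Wed Jan 4 2034.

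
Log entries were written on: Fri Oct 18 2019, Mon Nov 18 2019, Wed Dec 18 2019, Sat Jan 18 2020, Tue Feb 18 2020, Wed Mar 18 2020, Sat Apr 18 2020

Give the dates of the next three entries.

Mon May 18 2020, Thu Jun 18 2020, Sat Jul 18 2020

Each date is the 18th; the gaps (31, 30, 31, 31, 29, 31) track the month lengths.
The rule is the 18th of each month.
Next: May 2020 → Mon May 18 2020.
Next: June 2020 → Thu Jun 18 2020.
July 2020: Sat Jul 18 2020.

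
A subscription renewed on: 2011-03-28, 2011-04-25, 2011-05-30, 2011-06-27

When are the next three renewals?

2011-07-25, 2011-08-29, 2011-09-26

Every date is a Monday; gaps 28, 35, 28 days.
Each is the last Monday of its month (at least one falls on the 29th or later, ruling out '4th Monday').
July 2011 ends with Monday 2011-07-25.
August 2011 ends with Monday 2011-08-29.
Last Monday of September 2011: 2011-09-26.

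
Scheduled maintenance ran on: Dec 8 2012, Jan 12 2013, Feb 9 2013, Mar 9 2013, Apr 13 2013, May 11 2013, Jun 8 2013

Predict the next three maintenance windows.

Gaps: 35, 28, 28, 35, 28, 28 days — a mix of 28 and 35. Every date is a Saturday.
Each is the 2nd Saturday of its month.
2nd Saturday of July 2013: Jul 13 2013.
August 2013 — 2nd Saturday is Aug 10 2013.
2nd Saturday of September 2013: Sep 14 2013.

Jul 13 2013, Aug 10 2013, Sep 14 2013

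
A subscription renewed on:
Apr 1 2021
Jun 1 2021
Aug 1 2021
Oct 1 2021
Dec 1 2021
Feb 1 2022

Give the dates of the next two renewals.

Each date is the 1st; the gaps (61, 61, 61, 61, 62) track the month lengths.
The rule is the 1st of every 2 months.
Next: April 2022 → Apr 1 2022.
Next: June 2022 → Jun 1 2022.

Apr 1 2022, Jun 1 2022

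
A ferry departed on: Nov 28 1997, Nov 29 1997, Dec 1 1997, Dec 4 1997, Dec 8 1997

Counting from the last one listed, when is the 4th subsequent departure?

Gaps: 1, 2, 3, 4 days — each gap is 1 larger than the previous one.
Next gap: 5 days. Dec 8 1997 + 5 days = Dec 13 1997.
Next gap: 6 days. Dec 13 1997 + 6 days = Dec 19 1997.
Next gap: 7 days. Dec 19 1997 + 7 days = Dec 26 1997.
Next gap: 8 days. Dec 26 1997 + 8 days = Jan 3 1998.

Jan 3 1998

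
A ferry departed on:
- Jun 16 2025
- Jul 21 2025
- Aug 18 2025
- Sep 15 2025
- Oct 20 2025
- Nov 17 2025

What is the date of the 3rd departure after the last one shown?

Feb 16 2026

These are Mondays at 28- or 35-day spacing (35, 28, 28, 35, 28).
The pattern: 3rd Monday of the month.
3rd Monday of December 2025: Dec 15 2025.
3rd Monday of January 2026: Jan 19 2026.
February 2026 — 3rd Monday is Feb 16 2026.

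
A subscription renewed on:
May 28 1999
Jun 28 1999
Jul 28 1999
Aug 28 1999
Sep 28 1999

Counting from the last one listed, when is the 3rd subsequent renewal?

Each date is the 28th; the gaps (31, 30, 31, 31) track the month lengths.
The rule is the 28th of each month.
Next: October 1999 → Oct 28 1999.
November 1999: Nov 28 1999.
December 1999: Dec 28 1999.

Dec 28 1999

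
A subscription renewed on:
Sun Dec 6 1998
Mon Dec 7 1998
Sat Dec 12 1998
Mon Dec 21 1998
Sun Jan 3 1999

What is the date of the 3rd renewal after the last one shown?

Sun Mar 7 1999

Intervals are 1, 5, 9, 13 days — an arithmetic progression with common difference 4.
Next gap: 17 days. Sun Jan 3 1999 + 17 days = Wed Jan 20 1999.
Next gap: 21 days. Wed Jan 20 1999 + 21 days = Wed Feb 10 1999.
Next gap: 25 days. Wed Feb 10 1999 + 25 days = Sun Mar 7 1999.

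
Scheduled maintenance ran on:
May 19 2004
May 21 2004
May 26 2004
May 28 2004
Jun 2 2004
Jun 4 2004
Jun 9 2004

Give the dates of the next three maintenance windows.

Jun 11 2004, Jun 16 2004, Jun 18 2004

Every event lands on a Wednesday or Friday (gaps cycle 2, 5, 2, 5, 2, 5).
So the schedule is: every Wednesday and Friday.
The following Friday is Jun 11 2004.
Next Wednesday: Jun 16 2004.
Next Friday: Jun 18 2004.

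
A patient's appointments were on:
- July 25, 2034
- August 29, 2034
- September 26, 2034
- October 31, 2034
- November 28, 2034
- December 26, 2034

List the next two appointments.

January 30, 2035; February 27, 2035

These are Tuesdays with 35, 28, 35, 28, 28-day gaps.
Each is the final Tuesday of its month — August 29, 2034 is past the 28th, so '4th Tuesday' doesn't fit.
January 2035 ends with Tuesday January 30, 2035.
Last Tuesday of February 2035: February 27, 2035.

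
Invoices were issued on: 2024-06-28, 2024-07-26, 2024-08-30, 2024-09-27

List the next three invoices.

2024-10-25, 2024-11-29, 2024-12-27

Every date is a Friday; gaps 28, 35, 28 days.
Each is the last Friday of its month (at least one falls on the 29th or later, ruling out '4th Friday').
October 2024 ends with Friday 2024-10-25.
Last Friday of November 2024: 2024-11-29.
December 2024 ends with Friday 2024-12-27.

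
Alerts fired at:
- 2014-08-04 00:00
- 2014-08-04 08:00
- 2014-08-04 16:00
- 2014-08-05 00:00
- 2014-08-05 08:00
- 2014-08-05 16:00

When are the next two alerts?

Spacing: 8, 8, 8, 8, 8 h — constant 8 h.
2014-08-05 16:00 + 8 h = 2014-08-06 00:00.
2014-08-06 00:00 + 8 h = 2014-08-06 08:00.

2014-08-06 00:00, 2014-08-06 08:00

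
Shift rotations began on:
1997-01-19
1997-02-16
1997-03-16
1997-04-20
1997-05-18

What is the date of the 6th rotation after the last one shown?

All dates are Sundays, 28, 28, 35, 28 days apart.
Specifically, the 3rd Sunday of each month.
3rd Sunday of June 1997: 1997-06-15.
3rd Sunday of July 1997: 1997-07-20.
August 1997 — 3rd Sunday is 1997-08-17.
September 1997 — 3rd Sunday is 1997-09-21.
3rd Sunday of October 1997: 1997-10-19.
November 1997 — 3rd Sunday is 1997-11-16.

1997-11-16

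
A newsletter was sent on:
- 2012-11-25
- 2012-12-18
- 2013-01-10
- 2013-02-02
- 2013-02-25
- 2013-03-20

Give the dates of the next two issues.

Gaps between consecutive events: 23, 23, 23, 23, 23 days — a constant 23-day interval.
2013-03-20 + 23 days = 2013-04-12.
2013-04-12 + 23 days = 2013-05-05.

2013-04-12, 2013-05-05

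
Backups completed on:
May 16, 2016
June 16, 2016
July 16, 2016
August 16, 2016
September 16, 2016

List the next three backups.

The day-of-month is always 16 (31, 30, 31, 31 days between events).
So this recurs on the 16th of each month.
October 2016: October 16, 2016.
Next: November 2016 → November 16, 2016.
Next: December 2016 → December 16, 2016.

October 16, 2016; November 16, 2016; December 16, 2016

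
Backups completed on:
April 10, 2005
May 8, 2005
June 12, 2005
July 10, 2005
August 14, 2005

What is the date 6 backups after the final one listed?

February 12, 2006

All dates are Sundays, 28, 35, 28, 35 days apart.
Specifically, the 2nd Sunday of each month.
2nd Sunday of September 2005: September 11, 2005.
2nd Sunday of October 2005: October 9, 2005.
November 2005 — 2nd Sunday is November 13, 2005.
December 2005 — 2nd Sunday is December 11, 2005.
January 2006 — 2nd Sunday is January 8, 2006.
2nd Sunday of February 2006: February 12, 2006.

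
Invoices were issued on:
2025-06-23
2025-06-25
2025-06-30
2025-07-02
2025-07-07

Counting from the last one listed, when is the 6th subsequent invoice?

Every event lands on a Monday or Wednesday (gaps cycle 2, 5, 2, 5).
So the schedule is: every Monday and Wednesday.
The following Wednesday is 2025-07-09.
Next Monday: 2025-07-14.
The following Wednesday is 2025-07-16.
The following Monday is 2025-07-21.
The following Wednesday is 2025-07-23.
The following Monday is 2025-07-28.

2025-07-28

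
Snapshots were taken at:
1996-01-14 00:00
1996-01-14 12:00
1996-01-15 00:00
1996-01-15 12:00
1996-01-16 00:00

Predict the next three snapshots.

1996-01-16 12:00, 1996-01-17 00:00, 1996-01-17 12:00

Spacing: 12, 12, 12, 12 h — constant 12 h.
1996-01-16 00:00 + 12 h = 1996-01-16 12:00.
1996-01-16 12:00 + 12 h = 1996-01-17 00:00.
1996-01-17 00:00 + 12 h = 1996-01-17 12:00.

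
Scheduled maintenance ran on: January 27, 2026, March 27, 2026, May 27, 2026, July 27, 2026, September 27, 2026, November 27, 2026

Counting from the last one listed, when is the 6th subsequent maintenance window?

The day-of-month is always 27 (59, 61, 61, 62, 61 days between events).
So this recurs on the 27th of every 2 months.
January 2027: January 27, 2027.
Next: March 2027 → March 27, 2027.
May 2027: May 27, 2027.
July 2027: July 27, 2027.
Next: September 2027 → September 27, 2027.
Next: November 2027 → November 27, 2027.

November 27, 2027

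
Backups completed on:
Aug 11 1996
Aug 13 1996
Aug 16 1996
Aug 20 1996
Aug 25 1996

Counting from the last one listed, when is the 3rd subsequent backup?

Intervals are 2, 3, 4, 5 days — an arithmetic progression with common difference 1.
Next gap: 6 days. Aug 25 1996 + 6 days = Aug 31 1996.
Next gap: 7 days. Aug 31 1996 + 7 days = Sep 7 1996.
Next gap: 8 days. Sep 7 1996 + 8 days = Sep 15 1996.

Sep 15 1996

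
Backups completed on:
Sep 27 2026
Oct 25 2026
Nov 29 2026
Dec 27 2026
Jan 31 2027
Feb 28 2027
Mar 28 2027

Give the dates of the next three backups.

Every date is a Sunday; gaps 28, 35, 28, 35, 28, 28 days.
Each is the last Sunday of its month (at least one falls on the 29th or later, ruling out '4th Sunday').
April 2027 ends with Sunday Apr 25 2027.
Last Sunday of May 2027: May 30 2027.
Last Sunday of June 2027: Jun 27 2027.

Apr 25 2027, May 30 2027, Jun 27 2027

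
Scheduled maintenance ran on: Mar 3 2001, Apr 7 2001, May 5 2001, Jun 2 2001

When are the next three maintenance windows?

Jul 7 2001, Aug 4 2001, Sep 1 2001

All dates are Saturdays, 35, 28, 28 days apart.
Specifically, the 1st Saturday of each month.
July 2001 — 1st Saturday is Jul 7 2001.
1st Saturday of August 2001: Aug 4 2001.
1st Saturday of September 2001: Sep 1 2001.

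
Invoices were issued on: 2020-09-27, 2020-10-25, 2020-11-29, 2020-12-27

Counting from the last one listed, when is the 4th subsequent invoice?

These are Sundays with 28, 35, 28-day gaps.
Each is the final Sunday of its month — 2020-11-29 is past the 28th, so '4th Sunday' doesn't fit.
Last Sunday of January 2021: 2021-01-31.
February 2021 ends with Sunday 2021-02-28.
Last Sunday of March 2021: 2021-03-28.
Last Sunday of April 2021: 2021-04-25.

2021-04-25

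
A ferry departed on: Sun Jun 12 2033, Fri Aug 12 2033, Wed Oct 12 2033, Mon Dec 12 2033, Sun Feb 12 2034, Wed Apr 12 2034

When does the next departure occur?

Each date is the 12th; the gaps (61, 61, 61, 62, 59) track the month lengths.
The rule is the 12th of every 2 months.
June 2034: Mon Jun 12 2034.

Mon Jun 12 2034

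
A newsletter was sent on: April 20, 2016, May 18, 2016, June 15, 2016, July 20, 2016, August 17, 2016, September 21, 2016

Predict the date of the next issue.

These are Wednesdays at 28- or 35-day spacing (28, 28, 35, 28, 35).
The pattern: 3rd Wednesday of the month.
3rd Wednesday of October 2016: October 19, 2016.

October 19, 2016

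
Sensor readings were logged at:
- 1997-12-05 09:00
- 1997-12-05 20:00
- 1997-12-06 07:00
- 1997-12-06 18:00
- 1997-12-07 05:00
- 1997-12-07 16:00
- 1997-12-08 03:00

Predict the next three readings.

The interval is a steady 11 hours (11, 11, 11, 11, 11, 11).
1997-12-08 03:00 + 11 h = 1997-12-08 14:00.
1997-12-08 14:00 + 11 h = 1997-12-09 01:00.
1997-12-09 01:00 + 11 h = 1997-12-09 12:00.

1997-12-08 14:00, 1997-12-09 01:00, 1997-12-09 12:00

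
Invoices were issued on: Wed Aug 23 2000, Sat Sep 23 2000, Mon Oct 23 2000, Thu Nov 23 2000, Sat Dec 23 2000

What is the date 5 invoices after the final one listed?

Wed May 23 2001

Gaps: 31, 30, 31, 30 days — not constant. Every event is on the 23rd of the month.
Pattern: the 23rd of each month.
January 2001: Tue Jan 23 2001.
Next: February 2001 → Fri Feb 23 2001.
March 2001: Fri Mar 23 2001.
Next: April 2001 → Mon Apr 23 2001.
May 2001: Wed May 23 2001.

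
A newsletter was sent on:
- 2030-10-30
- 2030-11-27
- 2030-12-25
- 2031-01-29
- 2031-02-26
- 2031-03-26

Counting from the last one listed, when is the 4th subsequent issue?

2031-07-30

Every date is a Wednesday; gaps 28, 28, 35, 28, 28 days.
Each is the last Wednesday of its month (at least one falls on the 29th or later, ruling out '4th Wednesday').
Last Wednesday of April 2031: 2031-04-30.
May 2031 ends with Wednesday 2031-05-28.
Last Wednesday of June 2031: 2031-06-25.
July 2031 ends with Wednesday 2031-07-30.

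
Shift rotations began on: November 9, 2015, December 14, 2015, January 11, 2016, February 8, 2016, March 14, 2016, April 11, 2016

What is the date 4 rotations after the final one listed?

All dates are Mondays, 35, 28, 28, 35, 28 days apart.
Specifically, the 2nd Monday of each month.
2nd Monday of May 2016: May 9, 2016.
June 2016 — 2nd Monday is June 13, 2016.
2nd Monday of July 2016: July 11, 2016.
2nd Monday of August 2016: August 8, 2016.

August 8, 2016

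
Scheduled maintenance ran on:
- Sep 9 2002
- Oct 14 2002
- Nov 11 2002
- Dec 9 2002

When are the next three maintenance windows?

Jan 13 2003, Feb 10 2003, Mar 10 2003

All dates are Mondays, 35, 28, 28 days apart.
Specifically, the 2nd Monday of each month.
2nd Monday of January 2003: Jan 13 2003.
February 2003 — 2nd Monday is Feb 10 2003.
2nd Monday of March 2003: Mar 10 2003.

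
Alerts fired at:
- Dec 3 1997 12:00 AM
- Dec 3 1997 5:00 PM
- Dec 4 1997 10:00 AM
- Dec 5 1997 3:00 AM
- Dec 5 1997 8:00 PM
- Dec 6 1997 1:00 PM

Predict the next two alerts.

The interval is a steady 17 hours (17, 17, 17, 17, 17).
Dec 6 1997 1:00 PM + 17 h = Dec 7 1997 6:00 AM.
Dec 7 1997 6:00 AM + 17 h = Dec 7 1997 11:00 PM.

Dec 7 1997 6:00 AM, Dec 7 1997 11:00 PM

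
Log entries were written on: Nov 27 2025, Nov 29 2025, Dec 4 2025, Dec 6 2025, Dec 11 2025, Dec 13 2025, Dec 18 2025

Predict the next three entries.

Every event lands on a Thursday or Saturday (gaps cycle 2, 5, 2, 5, 2, 5).
So the schedule is: every Thursday and Saturday.
The following Saturday is Dec 20 2025.
Next Thursday: Dec 25 2025.
Next Saturday: Dec 27 2025.

Dec 20 2025, Dec 25 2025, Dec 27 2025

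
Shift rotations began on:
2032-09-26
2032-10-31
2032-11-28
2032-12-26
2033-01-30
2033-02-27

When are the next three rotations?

All Sundays; the gaps (35, 28, 28, 35, 28) vary with month length.
This is the last Sunday of each month.
March 2033 ends with Sunday 2033-03-27.
April 2033 ends with Sunday 2033-04-24.
Last Sunday of May 2033: 2033-05-29.

2033-03-27, 2033-04-24, 2033-05-29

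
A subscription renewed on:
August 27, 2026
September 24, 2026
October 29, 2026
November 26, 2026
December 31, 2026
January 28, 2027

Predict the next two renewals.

February 25, 2027; March 25, 2027

These are Thursdays with 28, 35, 28, 35, 28-day gaps.
Each is the final Thursday of its month — October 29, 2026 is past the 28th, so '4th Thursday' doesn't fit.
Last Thursday of February 2027: February 25, 2027.
March 2027 ends with Thursday March 25, 2027.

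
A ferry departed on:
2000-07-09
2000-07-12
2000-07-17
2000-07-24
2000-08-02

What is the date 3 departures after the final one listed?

Intervals are 3, 5, 7, 9 days — an arithmetic progression with common difference 2.
Next gap: 11 days. 2000-08-02 + 11 days = 2000-08-13.
Next gap: 13 days. 2000-08-13 + 13 days = 2000-08-26.
Next gap: 15 days. 2000-08-26 + 15 days = 2000-09-10.

2000-09-10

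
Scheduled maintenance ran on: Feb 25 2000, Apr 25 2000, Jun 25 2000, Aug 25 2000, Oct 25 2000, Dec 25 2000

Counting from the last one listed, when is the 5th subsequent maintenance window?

Gaps: 60, 61, 61, 61, 61 days — not constant. Every event is on the 25th of the month.
Pattern: the 25th of every 2 months.
Next: February 2001 → Feb 25 2001.
April 2001: Apr 25 2001.
Next: June 2001 → Jun 25 2001.
Next: August 2001 → Aug 25 2001.
Next: October 2001 → Oct 25 2001.

Oct 25 2001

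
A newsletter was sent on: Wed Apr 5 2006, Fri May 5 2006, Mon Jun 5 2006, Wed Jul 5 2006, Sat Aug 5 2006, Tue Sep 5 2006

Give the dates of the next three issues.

Thu Oct 5 2006, Sun Nov 5 2006, Tue Dec 5 2006

Gaps: 30, 31, 30, 31, 31 days — not constant. Every event is on the 5th of the month.
Pattern: the 5th of each month.
October 2006: Thu Oct 5 2006.
November 2006: Sun Nov 5 2006.
Next: December 2006 → Tue Dec 5 2006.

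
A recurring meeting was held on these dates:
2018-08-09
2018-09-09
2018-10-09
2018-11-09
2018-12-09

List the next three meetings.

2019-01-09, 2019-02-09, 2019-03-09

Each date is the 9th; the gaps (31, 30, 31, 30) track the month lengths.
The rule is the 9th of each month.
Next: January 2019 → 2019-01-09.
Next: February 2019 → 2019-02-09.
Next: March 2019 → 2019-03-09.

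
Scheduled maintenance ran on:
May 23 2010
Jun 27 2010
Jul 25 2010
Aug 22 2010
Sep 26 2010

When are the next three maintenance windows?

Oct 24 2010, Nov 28 2010, Dec 26 2010

All dates are Sundays, 35, 28, 28, 35 days apart.
Specifically, the 4th Sunday of each month.
October 2010 — 4th Sunday is Oct 24 2010.
4th Sunday of November 2010: Nov 28 2010.
December 2010 — 4th Sunday is Dec 26 2010.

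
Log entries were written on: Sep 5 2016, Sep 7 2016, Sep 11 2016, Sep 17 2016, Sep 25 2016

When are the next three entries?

Gaps: 2, 4, 6, 8 days — each gap is 2 larger than the previous one.
Next gap: 10 days. Sep 25 2016 + 10 days = Oct 5 2016.
Next gap: 12 days. Oct 5 2016 + 12 days = Oct 17 2016.
Next gap: 14 days. Oct 17 2016 + 14 days = Oct 31 2016.

Oct 5 2016, Oct 17 2016, Oct 31 2016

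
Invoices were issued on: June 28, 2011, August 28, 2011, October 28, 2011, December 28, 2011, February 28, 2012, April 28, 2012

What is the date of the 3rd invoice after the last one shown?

October 28, 2012

Gaps: 61, 61, 61, 62, 60 days — not constant. Every event is on the 28th of the month.
Pattern: the 28th of every 2 months.
June 2012: June 28, 2012.
August 2012: August 28, 2012.
Next: October 2012 → October 28, 2012.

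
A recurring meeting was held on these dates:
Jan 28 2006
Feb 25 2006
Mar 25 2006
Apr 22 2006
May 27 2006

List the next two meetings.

These are Saturdays at 28- or 35-day spacing (28, 28, 28, 35).
The pattern: 4th Saturday of the month.
June 2006 — 4th Saturday is Jun 24 2006.
July 2006 — 4th Saturday is Jul 22 2006.

Jun 24 2006, Jul 22 2006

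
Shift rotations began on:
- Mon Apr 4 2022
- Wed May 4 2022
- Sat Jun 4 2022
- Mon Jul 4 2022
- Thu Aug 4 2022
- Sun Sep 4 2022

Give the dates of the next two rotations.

Each date is the 4th; the gaps (30, 31, 30, 31, 31) track the month lengths.
The rule is the 4th of each month.
October 2022: Tue Oct 4 2022.
Next: November 2022 → Fri Nov 4 2022.

Tue Oct 4 2022, Fri Nov 4 2022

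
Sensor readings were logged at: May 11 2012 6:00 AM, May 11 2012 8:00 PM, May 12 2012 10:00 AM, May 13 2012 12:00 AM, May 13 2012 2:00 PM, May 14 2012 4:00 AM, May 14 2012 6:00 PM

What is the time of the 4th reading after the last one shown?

The interval is a steady 14 hours (14, 14, 14, 14, 14, 14).
May 14 2012 6:00 PM + 14 h = May 15 2012 8:00 AM.
May 15 2012 8:00 AM + 14 h = May 15 2012 10:00 PM.
May 15 2012 10:00 PM + 14 h = May 16 2012 12:00 PM.
May 16 2012 12:00 PM + 14 h = May 17 2012 2:00 AM.

May 17 2012 2:00 AM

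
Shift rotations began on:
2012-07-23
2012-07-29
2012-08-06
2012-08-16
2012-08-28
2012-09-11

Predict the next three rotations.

Gaps: 6, 8, 10, 12, 14 days — each gap is 2 larger than the previous one.
Next gap: 16 days. 2012-09-11 + 16 days = 2012-09-27.
Next gap: 18 days. 2012-09-27 + 18 days = 2012-10-15.
Next gap: 20 days. 2012-10-15 + 20 days = 2012-11-04.

2012-09-27, 2012-10-15, 2012-11-04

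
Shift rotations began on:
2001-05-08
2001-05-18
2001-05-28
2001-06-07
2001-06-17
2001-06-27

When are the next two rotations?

The spacing is 10, 10, 10, 10, 10 days — always 10 days.
2001-06-27 + 10 days = 2001-07-07.
2001-07-07 + 10 days = 2001-07-17.

2001-07-07, 2001-07-17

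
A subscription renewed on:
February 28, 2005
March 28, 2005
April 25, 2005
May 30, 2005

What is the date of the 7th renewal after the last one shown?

Every date is a Monday; gaps 28, 28, 35 days.
Each is the last Monday of its month (at least one falls on the 29th or later, ruling out '4th Monday').
June 2005 ends with Monday June 27, 2005.
Last Monday of July 2005: July 25, 2005.
Last Monday of August 2005: August 29, 2005.
September 2005 ends with Monday September 26, 2005.
October 2005 ends with Monday October 31, 2005.
Last Monday of November 2005: November 28, 2005.
December 2005 ends with Monday December 26, 2005.

December 26, 2005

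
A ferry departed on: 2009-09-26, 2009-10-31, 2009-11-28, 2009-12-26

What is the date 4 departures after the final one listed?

These are Saturdays with 35, 28, 28-day gaps.
Each is the final Saturday of its month — 2009-10-31 is past the 28th, so '4th Saturday' doesn't fit.
January 2010 ends with Saturday 2010-01-30.
February 2010 ends with Saturday 2010-02-27.
March 2010 ends with Saturday 2010-03-27.
April 2010 ends with Saturday 2010-04-24.

2010-04-24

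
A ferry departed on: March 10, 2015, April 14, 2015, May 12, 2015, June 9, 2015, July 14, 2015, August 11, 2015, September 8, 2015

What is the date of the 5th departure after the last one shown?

February 9, 2016

Gaps: 35, 28, 28, 35, 28, 28 days — a mix of 28 and 35. Every date is a Tuesday.
Each is the 2nd Tuesday of its month.
2nd Tuesday of October 2015: October 13, 2015.
2nd Tuesday of November 2015: November 10, 2015.
December 2015 — 2nd Tuesday is December 8, 2015.
January 2016 — 2nd Tuesday is January 12, 2016.
2nd Tuesday of February 2016: February 9, 2016.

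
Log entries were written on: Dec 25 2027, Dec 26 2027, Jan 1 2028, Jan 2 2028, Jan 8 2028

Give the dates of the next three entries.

Jan 9 2028, Jan 15 2028, Jan 16 2028

Gaps: 1, 6, 1, 6 days — not constant, but cyclic with period 2.
The events fall on every Saturday and Sunday.
Next Sunday: Jan 9 2028.
The following Saturday is Jan 15 2028.
Next Sunday: Jan 16 2028.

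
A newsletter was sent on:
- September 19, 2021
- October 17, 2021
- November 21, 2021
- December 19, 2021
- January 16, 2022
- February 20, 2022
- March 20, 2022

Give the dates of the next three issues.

April 17, 2022; May 15, 2022; June 19, 2022

All dates are Sundays, 28, 35, 28, 28, 35, 28 days apart.
Specifically, the 3rd Sunday of each month.
April 2022 — 3rd Sunday is April 17, 2022.
3rd Sunday of May 2022: May 15, 2022.
June 2022 — 3rd Sunday is June 19, 2022.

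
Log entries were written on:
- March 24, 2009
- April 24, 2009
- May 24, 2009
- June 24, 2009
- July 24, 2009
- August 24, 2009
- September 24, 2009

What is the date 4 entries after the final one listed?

The day-of-month is always 24 (31, 30, 31, 30, 31, 31 days between events).
So this recurs on the 24th of each month.
Next: October 2009 → October 24, 2009.
November 2009: November 24, 2009.
December 2009: December 24, 2009.
January 2010: January 24, 2010.

January 24, 2010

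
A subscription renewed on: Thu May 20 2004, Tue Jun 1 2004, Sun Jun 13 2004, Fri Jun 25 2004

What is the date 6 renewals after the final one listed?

Gaps between consecutive events: 12, 12, 12 days — a constant 12-day interval.
Fri Jun 25 2004 + 12 days = Wed Jul 7 2004.
Wed Jul 7 2004 + 12 days = Mon Jul 19 2004.
Mon Jul 19 2004 + 12 days = Sat Jul 31 2004.
Sat Jul 31 2004 + 12 days = Thu Aug 12 2004.
Thu Aug 12 2004 + 12 days = Tue Aug 24 2004.
Tue Aug 24 2004 + 12 days = Sun Sep 5 2004.

Sun Sep 5 2004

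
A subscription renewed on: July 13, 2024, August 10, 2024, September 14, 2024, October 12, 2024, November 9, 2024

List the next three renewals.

December 14, 2024; January 11, 2025; February 8, 2025

All dates are Saturdays, 28, 35, 28, 28 days apart.
Specifically, the 2nd Saturday of each month.
December 2024 — 2nd Saturday is December 14, 2024.
2nd Saturday of January 2025: January 11, 2025.
February 2025 — 2nd Saturday is February 8, 2025.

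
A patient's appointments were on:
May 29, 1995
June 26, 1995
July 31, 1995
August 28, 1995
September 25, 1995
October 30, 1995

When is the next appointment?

All Mondays; the gaps (28, 35, 28, 28, 35) vary with month length.
This is the last Monday of each month.
November 1995 ends with Monday November 27, 1995.

November 27, 1995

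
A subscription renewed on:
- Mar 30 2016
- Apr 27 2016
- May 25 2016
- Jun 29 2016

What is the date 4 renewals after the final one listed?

Oct 26 2016

Every date is a Wednesday; gaps 28, 28, 35 days.
Each is the last Wednesday of its month (at least one falls on the 29th or later, ruling out '4th Wednesday').
July 2016 ends with Wednesday Jul 27 2016.
August 2016 ends with Wednesday Aug 31 2016.
September 2016 ends with Wednesday Sep 28 2016.
Last Wednesday of October 2016: Oct 26 2016.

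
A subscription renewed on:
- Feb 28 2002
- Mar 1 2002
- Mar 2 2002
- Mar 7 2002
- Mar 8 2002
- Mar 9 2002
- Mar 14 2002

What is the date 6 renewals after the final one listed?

The gap pattern 1, 1, 5, 1, 1, 5 repeats every 3 events.
These are the Thursdays, Fridays and Saturdays of each week.
The following Friday is Mar 15 2002.
The following Saturday is Mar 16 2002.
The following Thursday is Mar 21 2002.
The following Friday is Mar 22 2002.
Next Saturday: Mar 23 2002.
Next Thursday: Mar 28 2002.

Mar 28 2002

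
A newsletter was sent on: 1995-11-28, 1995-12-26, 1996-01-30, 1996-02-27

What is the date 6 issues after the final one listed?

1996-08-27

All Tuesdays; the gaps (28, 35, 28) vary with month length.
This is the last Tuesday of each month.
Last Tuesday of March 1996: 1996-03-26.
April 1996 ends with Tuesday 1996-04-30.
Last Tuesday of May 1996: 1996-05-28.
Last Tuesday of June 1996: 1996-06-25.
July 1996 ends with Tuesday 1996-07-30.
Last Tuesday of August 1996: 1996-08-27.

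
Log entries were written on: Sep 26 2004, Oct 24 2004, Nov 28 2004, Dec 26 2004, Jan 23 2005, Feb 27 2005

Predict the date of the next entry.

Gaps: 28, 35, 28, 28, 35 days — a mix of 28 and 35. Every date is a Sunday.
Each is the 4th Sunday of its month.
March 2005 — 4th Sunday is Mar 27 2005.

Mar 27 2005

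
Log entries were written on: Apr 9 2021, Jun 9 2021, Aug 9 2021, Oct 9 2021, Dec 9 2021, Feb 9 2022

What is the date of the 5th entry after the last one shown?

Dec 9 2022

Gaps: 61, 61, 61, 61, 62 days — not constant. Every event is on the 9th of the month.
Pattern: the 9th of every 2 months.
April 2022: Apr 9 2022.
Next: June 2022 → Jun 9 2022.
August 2022: Aug 9 2022.
Next: October 2022 → Oct 9 2022.
December 2022: Dec 9 2022.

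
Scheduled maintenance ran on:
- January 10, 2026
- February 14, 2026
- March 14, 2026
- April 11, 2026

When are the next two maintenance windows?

May 9, 2026; June 13, 2026

These are Saturdays at 28- or 35-day spacing (35, 28, 28).
The pattern: 2nd Saturday of the month.
2nd Saturday of May 2026: May 9, 2026.
2nd Saturday of June 2026: June 13, 2026.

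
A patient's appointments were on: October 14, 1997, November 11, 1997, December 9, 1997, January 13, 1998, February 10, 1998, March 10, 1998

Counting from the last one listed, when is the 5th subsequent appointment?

August 11, 1998

Gaps: 28, 28, 35, 28, 28 days — a mix of 28 and 35. Every date is a Tuesday.
Each is the 2nd Tuesday of its month.
2nd Tuesday of April 1998: April 14, 1998.
2nd Tuesday of May 1998: May 12, 1998.
2nd Tuesday of June 1998: June 9, 1998.
July 1998 — 2nd Tuesday is July 14, 1998.
August 1998 — 2nd Tuesday is August 11, 1998.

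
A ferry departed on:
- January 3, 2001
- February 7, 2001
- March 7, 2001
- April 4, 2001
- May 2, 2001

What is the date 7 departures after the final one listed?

These are Wednesdays at 28- or 35-day spacing (35, 28, 28, 28).
The pattern: 1st Wednesday of the month.
June 2001 — 1st Wednesday is June 6, 2001.
1st Wednesday of July 2001: July 4, 2001.
1st Wednesday of August 2001: August 1, 2001.
September 2001 — 1st Wednesday is September 5, 2001.
1st Wednesday of October 2001: October 3, 2001.
1st Wednesday of November 2001: November 7, 2001.
1st Wednesday of December 2001: December 5, 2001.

December 5, 2001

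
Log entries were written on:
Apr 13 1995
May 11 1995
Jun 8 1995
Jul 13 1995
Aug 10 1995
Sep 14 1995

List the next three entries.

These are Thursdays at 28- or 35-day spacing (28, 28, 35, 28, 35).
The pattern: 2nd Thursday of the month.
2nd Thursday of October 1995: Oct 12 1995.
2nd Thursday of November 1995: Nov 9 1995.
December 1995 — 2nd Thursday is Dec 14 1995.

Oct 12 1995, Nov 9 1995, Dec 14 1995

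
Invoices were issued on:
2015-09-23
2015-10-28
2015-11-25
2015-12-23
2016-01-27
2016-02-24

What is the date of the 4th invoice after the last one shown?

2016-06-22

These are Wednesdays at 28- or 35-day spacing (35, 28, 28, 35, 28).
The pattern: 4th Wednesday of the month.
4th Wednesday of March 2016: 2016-03-23.
April 2016 — 4th Wednesday is 2016-04-27.
4th Wednesday of May 2016: 2016-05-25.
June 2016 — 4th Wednesday is 2016-06-22.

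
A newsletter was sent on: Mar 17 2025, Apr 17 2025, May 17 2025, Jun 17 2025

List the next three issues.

Gaps: 31, 30, 31 days — not constant. Every event is on the 17th of the month.
Pattern: the 17th of each month.
July 2025: Jul 17 2025.
Next: August 2025 → Aug 17 2025.
Next: September 2025 → Sep 17 2025.

Jul 17 2025, Aug 17 2025, Sep 17 2025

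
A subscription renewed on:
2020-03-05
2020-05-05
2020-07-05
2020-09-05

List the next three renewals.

Each date is the 5th; the gaps (61, 61, 62) track the month lengths.
The rule is the 5th of every 2 months.
November 2020: 2020-11-05.
January 2021: 2021-01-05.
March 2021: 2021-03-05.

2020-11-05, 2021-01-05, 2021-03-05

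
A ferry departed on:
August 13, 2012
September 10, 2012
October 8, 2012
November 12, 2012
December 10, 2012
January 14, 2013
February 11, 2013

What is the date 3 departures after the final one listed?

May 13, 2013

These are Mondays at 28- or 35-day spacing (28, 28, 35, 28, 35, 28).
The pattern: 2nd Monday of the month.
2nd Monday of March 2013: March 11, 2013.
2nd Monday of April 2013: April 8, 2013.
2nd Monday of May 2013: May 13, 2013.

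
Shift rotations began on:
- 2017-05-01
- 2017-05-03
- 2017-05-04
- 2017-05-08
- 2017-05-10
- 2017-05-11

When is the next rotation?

2017-05-15

Every event lands on a Monday or Wednesday or Thursday (gaps cycle 2, 1, 4, 2, 1).
So the schedule is: every Monday, Wednesday and Thursday.
Next Monday: 2017-05-15.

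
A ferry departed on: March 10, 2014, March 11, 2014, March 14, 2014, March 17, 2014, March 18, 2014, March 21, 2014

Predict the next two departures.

Every event lands on a Monday or Tuesday or Friday (gaps cycle 1, 3, 3, 1, 3).
So the schedule is: every Monday, Tuesday and Friday.
Next Monday: March 24, 2014.
The following Tuesday is March 25, 2014.

March 24, 2014; March 25, 2014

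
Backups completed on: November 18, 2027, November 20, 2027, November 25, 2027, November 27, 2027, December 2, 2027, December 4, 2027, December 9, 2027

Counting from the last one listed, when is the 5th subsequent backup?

Gaps: 2, 5, 2, 5, 2, 5 days — not constant, but cyclic with period 2.
The events fall on every Thursday and Saturday.
The following Saturday is December 11, 2027.
Next Thursday: December 16, 2027.
Next Saturday: December 18, 2027.
The following Thursday is December 23, 2027.
The following Saturday is December 25, 2027.

December 25, 2027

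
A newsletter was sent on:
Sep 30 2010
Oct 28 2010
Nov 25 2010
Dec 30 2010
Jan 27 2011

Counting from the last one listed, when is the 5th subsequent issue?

Jun 30 2011

Every date is a Thursday; gaps 28, 28, 35, 28 days.
Each is the last Thursday of its month (at least one falls on the 29th or later, ruling out '4th Thursday').
Last Thursday of February 2011: Feb 24 2011.
Last Thursday of March 2011: Mar 31 2011.
April 2011 ends with Thursday Apr 28 2011.
Last Thursday of May 2011: May 26 2011.
June 2011 ends with Thursday Jun 30 2011.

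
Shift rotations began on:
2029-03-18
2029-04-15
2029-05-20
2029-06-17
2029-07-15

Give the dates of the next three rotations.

All dates are Sundays, 28, 35, 28, 28 days apart.
Specifically, the 3rd Sunday of each month.
3rd Sunday of August 2029: 2029-08-19.
3rd Sunday of September 2029: 2029-09-16.
3rd Sunday of October 2029: 2029-10-21.

2029-08-19, 2029-09-16, 2029-10-21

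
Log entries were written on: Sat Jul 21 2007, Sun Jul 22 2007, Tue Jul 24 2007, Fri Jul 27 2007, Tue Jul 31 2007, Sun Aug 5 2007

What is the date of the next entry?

Gaps: 1, 2, 3, 4, 5 days — each gap is 1 larger than the previous one.
Next gap: 6 days. Sun Aug 5 2007 + 6 days = Sat Aug 11 2007.

Sat Aug 11 2007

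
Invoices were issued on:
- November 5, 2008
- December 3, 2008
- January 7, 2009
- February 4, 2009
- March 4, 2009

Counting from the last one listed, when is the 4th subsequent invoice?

Gaps: 28, 35, 28, 28 days — a mix of 28 and 35. Every date is a Wednesday.
Each is the 1st Wednesday of its month.
April 2009 — 1st Wednesday is April 1, 2009.
1st Wednesday of May 2009: May 6, 2009.
1st Wednesday of June 2009: June 3, 2009.
1st Wednesday of July 2009: July 1, 2009.

July 1, 2009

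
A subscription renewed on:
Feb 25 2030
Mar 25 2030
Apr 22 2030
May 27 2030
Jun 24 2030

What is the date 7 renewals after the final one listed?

All dates are Mondays, 28, 28, 35, 28 days apart.
Specifically, the 4th Monday of each month.
July 2030 — 4th Monday is Jul 22 2030.
4th Monday of August 2030: Aug 26 2030.
September 2030 — 4th Monday is Sep 23 2030.
4th Monday of October 2030: Oct 28 2030.
4th Monday of November 2030: Nov 25 2030.
December 2030 — 4th Monday is Dec 23 2030.
4th Monday of January 2031: Jan 27 2031.

Jan 27 2031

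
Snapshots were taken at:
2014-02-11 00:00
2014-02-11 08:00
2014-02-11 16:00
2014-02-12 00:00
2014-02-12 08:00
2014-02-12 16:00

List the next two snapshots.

2014-02-13 00:00, 2014-02-13 08:00

The interval is a steady 8 hours (8, 8, 8, 8, 8).
2014-02-12 16:00 + 8 h = 2014-02-13 00:00.
2014-02-13 00:00 + 8 h = 2014-02-13 08:00.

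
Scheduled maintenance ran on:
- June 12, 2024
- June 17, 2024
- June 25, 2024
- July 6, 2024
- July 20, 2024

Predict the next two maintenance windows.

August 6, 2024; August 26, 2024

Gaps: 5, 8, 11, 14 days — each gap is 3 larger than the previous one.
Next gap: 17 days. July 20, 2024 + 17 days = August 6, 2024.
Next gap: 20 days. August 6, 2024 + 20 days = August 26, 2024.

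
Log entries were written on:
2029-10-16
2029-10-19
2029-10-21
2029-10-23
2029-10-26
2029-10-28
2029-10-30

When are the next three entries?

2029-11-02, 2029-11-04, 2029-11-06

The gap pattern 3, 2, 2, 3, 2, 2 repeats every 3 events.
These are the Tuesdays, Fridays and Sundays of each week.
Next Friday: 2029-11-02.
The following Sunday is 2029-11-04.
The following Tuesday is 2029-11-06.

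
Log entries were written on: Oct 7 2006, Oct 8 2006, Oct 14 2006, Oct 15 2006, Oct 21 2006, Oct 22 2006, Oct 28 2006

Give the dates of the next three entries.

Every event lands on a Saturday or Sunday (gaps cycle 1, 6, 1, 6, 1, 6).
So the schedule is: every Saturday and Sunday.
The following Sunday is Oct 29 2006.
Next Saturday: Nov 4 2006.
Next Sunday: Nov 5 2006.

Oct 29 2006, Nov 4 2006, Nov 5 2006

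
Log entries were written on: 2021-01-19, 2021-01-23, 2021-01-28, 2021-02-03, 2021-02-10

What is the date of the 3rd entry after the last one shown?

2021-03-09

Gaps: 4, 5, 6, 7 days — each gap is 1 larger than the previous one.
Next gap: 8 days. 2021-02-10 + 8 days = 2021-02-18.
Next gap: 9 days. 2021-02-18 + 9 days = 2021-02-27.
Next gap: 10 days. 2021-02-27 + 10 days = 2021-03-09.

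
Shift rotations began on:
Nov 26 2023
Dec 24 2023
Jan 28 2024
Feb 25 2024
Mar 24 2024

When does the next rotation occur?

All dates are Sundays, 28, 35, 28, 28 days apart.
Specifically, the 4th Sunday of each month.
April 2024 — 4th Sunday is Apr 28 2024.

Apr 28 2024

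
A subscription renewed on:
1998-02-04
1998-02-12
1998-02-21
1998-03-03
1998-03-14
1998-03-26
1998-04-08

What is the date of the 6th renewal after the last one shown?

The spacing grows by 1 each time: 8, 9, 10, 11, 12, 13 days.
Next gap: 14 days. 1998-04-08 + 14 days = 1998-04-22.
Next gap: 15 days. 1998-04-22 + 15 days = 1998-05-07.
Next gap: 16 days. 1998-05-07 + 16 days = 1998-05-23.
Next gap: 17 days. 1998-05-23 + 17 days = 1998-06-09.
Next gap: 18 days. 1998-06-09 + 18 days = 1998-06-27.
Next gap: 19 days. 1998-06-27 + 19 days = 1998-07-16.

1998-07-16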